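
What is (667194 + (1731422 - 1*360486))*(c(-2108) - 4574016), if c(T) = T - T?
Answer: -9322439230080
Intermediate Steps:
c(T) = 0
(667194 + (1731422 - 1*360486))*(c(-2108) - 4574016) = (667194 + (1731422 - 1*360486))*(0 - 4574016) = (667194 + (1731422 - 360486))*(-4574016) = (667194 + 1370936)*(-4574016) = 2038130*(-4574016) = -9322439230080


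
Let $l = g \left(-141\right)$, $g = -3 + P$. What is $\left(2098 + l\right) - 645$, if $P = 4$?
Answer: $1312$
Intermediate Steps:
$g = 1$ ($g = -3 + 4 = 1$)
$l = -141$ ($l = 1 \left(-141\right) = -141$)
$\left(2098 + l\right) - 645 = \left(2098 - 141\right) - 645 = 1957 - 645 = 1312$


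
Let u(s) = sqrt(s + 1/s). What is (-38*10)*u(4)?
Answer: -190*sqrt(17) ≈ -783.39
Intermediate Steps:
u(s) = sqrt(s + 1/s)
(-38*10)*u(4) = (-38*10)*sqrt(4 + 1/4) = -380*sqrt(4 + 1/4) = -190*sqrt(17)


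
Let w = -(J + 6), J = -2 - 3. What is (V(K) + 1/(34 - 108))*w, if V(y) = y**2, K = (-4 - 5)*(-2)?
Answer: -23975/74 ≈ -323.99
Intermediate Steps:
J = -5
K = 18 (K = -9*(-2) = 18)
w = -1 (w = -(-5 + 6) = -1*1 = -1)
(V(K) + 1/(34 - 108))*w = (18**2 + 1/(34 - 108))*(-1) = (324 + 1/(-74))*(-1) = (324 - 1/74)*(-1) = (23975/74)*(-1) = -23975/74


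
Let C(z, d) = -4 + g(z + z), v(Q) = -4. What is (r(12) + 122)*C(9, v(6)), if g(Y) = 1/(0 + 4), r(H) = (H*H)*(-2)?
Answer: 1245/2 ≈ 622.50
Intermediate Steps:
r(H) = -2*H**2 (r(H) = H**2*(-2) = -2*H**2)
g(Y) = 1/4
C(z, d) = -15/4 (C(z, d) = -4 + 1/4 = -15/4)
(r(12) + 122)*C(9, v(6)) = (-2*12**2 + 122)*(-15/4) = (-2*144 + 122)*(-15/4) = (-288 + 122)*(-15/4) = -166*(-15/4) = 1245/2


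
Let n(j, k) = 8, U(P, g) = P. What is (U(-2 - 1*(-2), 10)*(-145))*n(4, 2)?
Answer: 0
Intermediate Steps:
(U(-2 - 1*(-2), 10)*(-145))*n(4, 2) = ((-2 - 1*(-2))*(-145))*8 = ((-2 + 2)*(-145))*8 = (0*(-145))*8 = 0*8 = 0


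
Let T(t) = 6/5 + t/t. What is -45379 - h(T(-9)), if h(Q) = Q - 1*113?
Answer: -226341/5 ≈ -45268.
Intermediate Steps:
T(t) = 11/5 (T(t) = 6*(1/5) + 1 = 6/5 + 1 = 11/5)
h(Q) = -113 + Q (h(Q) = Q - 113 = -113 + Q)
-45379 - h(T(-9)) = -45379 - (-113 + 11/5) = -45379 - 1*(-554/5) = -45379 + 554/5 = -226341/5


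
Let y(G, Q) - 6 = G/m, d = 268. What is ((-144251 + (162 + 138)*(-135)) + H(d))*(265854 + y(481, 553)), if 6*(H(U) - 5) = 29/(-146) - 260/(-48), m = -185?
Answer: -258152960220247/5256 ≈ -4.9116e+10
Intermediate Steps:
H(U) = 30851/5256 (H(U) = 5 + (29/(-146) - 260/(-48))/6 = 5 + (29*(-1/146) - 260*(-1/48))/6 = 5 + (-29/146 + 65/12)/6 = 5 + (⅙)*(4571/876) = 5 + 4571/5256 = 30851/5256)
y(G, Q) = 6 - G/185 (y(G, Q) = 6 + G/(-185) = 6 + G*(-1/185) = 6 - G/185)
((-144251 + (162 + 138)*(-135)) + H(d))*(265854 + y(481, 553)) = ((-144251 + (162 + 138)*(-135)) + 30851/5256)*(265854 + (6 - 1/185*481)) = ((-144251 + 300*(-135)) + 30851/5256)*(265854 + (6 - 13/5)) = ((-144251 - 40500) + 30851/5256)*(265854 + 17/5) = (-184751 + 30851/5256)*(1329287/5) = -971020405/5256*1329287/5 = -258152960220247/5256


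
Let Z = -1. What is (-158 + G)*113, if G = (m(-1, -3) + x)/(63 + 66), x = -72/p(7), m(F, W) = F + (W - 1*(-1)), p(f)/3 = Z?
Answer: -766931/43 ≈ -17836.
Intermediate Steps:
p(f) = -3 (p(f) = 3*(-1) = -3)
m(F, W) = 1 + F + W (m(F, W) = F + (W + 1) = F + (1 + W) = 1 + F + W)
x = 24 (x = -72/(-3) = -72*(-1/3) = 24)
G = 7/43 (G = ((1 - 1 - 3) + 24)/(63 + 66) = (-3 + 24)/129 = 21*(1/129) = 7/43 ≈ 0.16279)
(-158 + G)*113 = (-158 + 7/43)*113 = -6787/43*113 = -766931/43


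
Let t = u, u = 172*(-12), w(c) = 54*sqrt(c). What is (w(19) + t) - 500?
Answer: -2564 + 54*sqrt(19) ≈ -2328.6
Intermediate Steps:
u = -2064
t = -2064
(w(19) + t) - 500 = (54*sqrt(19) - 2064) - 500 = (-2064 + 54*sqrt(19)) - 500 = -2564 + 54*sqrt(19)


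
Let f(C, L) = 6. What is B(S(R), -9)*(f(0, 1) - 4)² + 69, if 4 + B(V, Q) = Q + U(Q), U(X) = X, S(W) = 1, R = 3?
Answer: -19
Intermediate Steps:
B(V, Q) = -4 + 2*Q (B(V, Q) = -4 + (Q + Q) = -4 + 2*Q)
B(S(R), -9)*(f(0, 1) - 4)² + 69 = (-4 + 2*(-9))*(6 - 4)² + 69 = (-4 - 18)*2² + 69 = -22*4 + 69 = -88 + 69 = -19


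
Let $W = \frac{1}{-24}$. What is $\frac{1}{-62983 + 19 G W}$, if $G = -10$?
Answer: $- \frac{12}{755701} \approx -1.5879 \cdot 10^{-5}$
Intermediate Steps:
$W = - \frac{1}{24} \approx -0.041667$
$\frac{1}{-62983 + 19 G W} = \frac{1}{-62983 + 19 \left(-10\right) \left(- \frac{1}{24}\right)} = \frac{1}{-62983 - - \frac{95}{12}} = \frac{1}{-62983 + \frac{95}{12}} = \frac{1}{- \frac{755701}{12}} = - \frac{12}{755701}$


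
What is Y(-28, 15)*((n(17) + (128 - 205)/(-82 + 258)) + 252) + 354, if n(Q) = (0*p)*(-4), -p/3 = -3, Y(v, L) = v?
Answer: -26759/4 ≈ -6689.8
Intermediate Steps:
p = 9 (p = -3*(-3) = 9)
n(Q) = 0 (n(Q) = (0*9)*(-4) = 0*(-4) = 0)
Y(-28, 15)*((n(17) + (128 - 205)/(-82 + 258)) + 252) + 354 = -28*((0 + (128 - 205)/(-82 + 258)) + 252) + 354 = -28*((0 - 77/176) + 252) + 354 = -28*((0 - 77*1/176) + 252) + 354 = -28*((0 - 7/16) + 252) + 354 = -28*(-7/16 + 252) + 354 = -28*4025/16 + 354 = -28175/4 + 354 = -26759/4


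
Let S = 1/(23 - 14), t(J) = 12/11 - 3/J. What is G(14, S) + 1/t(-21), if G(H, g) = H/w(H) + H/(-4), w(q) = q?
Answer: -321/190 ≈ -1.6895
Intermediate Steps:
t(J) = 12/11 - 3/J (t(J) = 12*(1/11) - 3/J = 12/11 - 3/J)
S = 1/9 ≈ 0.11111
G(H, g) = 1 - H/4 (G(H, g) = H/H + H/(-4) = 1 + H*(-1/4) = 1 - H/4)
G(14, S) + 1/t(-21) = (1 - 1/4*14) + 1/(12/11 - 3/(-21)) = (1 - 7/2) + 1/(12/11 - 3*(-1/21)) = -5/2 + 1/(12/11 + 1/7) = -5/2 + 1/(95/77) = -5/2 + 77/95 = -321/190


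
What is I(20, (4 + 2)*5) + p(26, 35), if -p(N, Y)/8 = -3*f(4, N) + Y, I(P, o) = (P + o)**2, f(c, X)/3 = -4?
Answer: 1932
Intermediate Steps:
f(c, X) = -12 (f(c, X) = 3*(-4) = -12)
p(N, Y) = -288 - 8*Y (p(N, Y) = -8*(-3*(-12) + Y) = -8*(36 + Y) = -288 - 8*Y)
I(20, (4 + 2)*5) + p(26, 35) = (20 + (4 + 2)*5)**2 + (-288 - 8*35) = (20 + 6*5)**2 + (-288 - 280) = (20 + 30)**2 - 568 = 50**2 - 568 = 2500 - 568 = 1932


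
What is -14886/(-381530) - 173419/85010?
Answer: -6489909221/3243386530 ≈ -2.0010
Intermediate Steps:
-14886/(-381530) - 173419/85010 = -14886*(-1/381530) - 173419*1/85010 = 7443/190765 - 173419/85010 = -6489909221/3243386530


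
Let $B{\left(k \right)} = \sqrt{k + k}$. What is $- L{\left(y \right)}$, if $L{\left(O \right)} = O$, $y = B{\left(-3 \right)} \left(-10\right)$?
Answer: $10 i \sqrt{6} \approx 24.495 i$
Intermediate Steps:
$B{\left(k \right)} = \sqrt{2} \sqrt{k}$ ($B{\left(k \right)} = \sqrt{2 k} = \sqrt{2} \sqrt{k}$)
$y = - 10 i \sqrt{6}$ ($y = \sqrt{2} \sqrt{-3} \left(-10\right) = \sqrt{2} i \sqrt{3} \left(-10\right) = i \sqrt{6} \left(-10\right) = - 10 i \sqrt{6} \approx - 24.495 i$)
$- L{\left(y \right)} = - \left(-10\right) i \sqrt{6} = 10 i \sqrt{6}$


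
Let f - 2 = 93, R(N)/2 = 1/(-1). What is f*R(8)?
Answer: -190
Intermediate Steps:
R(N) = -2 (R(N) = 2/(-1) = 2*(-1) = -2)
f = 95 (f = 2 + 93 = 95)
f*R(8) = 95*(-2) = -190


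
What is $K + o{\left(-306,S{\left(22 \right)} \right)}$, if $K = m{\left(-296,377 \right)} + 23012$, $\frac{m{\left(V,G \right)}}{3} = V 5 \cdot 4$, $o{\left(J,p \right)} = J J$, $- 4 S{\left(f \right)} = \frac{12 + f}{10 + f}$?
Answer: $98888$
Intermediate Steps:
$S{\left(f \right)} = - \frac{12 + f}{4 \left(10 + f\right)}$ ($S{\left(f \right)} = - \frac{\left(12 + f\right) \frac{1}{10 + f}}{4} = - \frac{\frac{1}{10 + f} \left(12 + f\right)}{4} = - \frac{12 + f}{4 \left(10 + f\right)}$)
$o{\left(J,p \right)} = J^{2}$
$m{\left(V,G \right)} = 60 V$ ($m{\left(V,G \right)} = 3 V 5 \cdot 4 = 3 \cdot 5 V 4 = 3 \cdot 20 V = 60 V$)
$K = 5252$ ($K = 60 \left(-296\right) + 23012 = -17760 + 23012 = 5252$)
$K + o{\left(-306,S{\left(22 \right)} \right)} = 5252 + \left(-306\right)^{2} = 5252 + 93636 = 98888$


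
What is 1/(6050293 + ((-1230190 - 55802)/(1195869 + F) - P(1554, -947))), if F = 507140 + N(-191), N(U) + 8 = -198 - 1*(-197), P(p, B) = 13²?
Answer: 212875/1287919985751 ≈ 1.6529e-7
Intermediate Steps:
P(p, B) = 169
N(U) = -9 (N(U) = -8 + (-198 - 1*(-197)) = -8 + (-198 + 197) = -8 - 1 = -9)
F = 507131 (F = 507140 - 9 = 507131)
1/(6050293 + ((-1230190 - 55802)/(1195869 + F) - P(1554, -947))) = 1/(6050293 + ((-1230190 - 55802)/(1195869 + 507131) - 1*169)) = 1/(6050293 + (-1285992/1703000 - 169)) = 1/(6050293 + (-1285992*1/1703000 - 169)) = 1/(6050293 + (-160749/212875 - 169)) = 1/(6050293 - 36136624/212875) = 1/(1287919985751/212875) = 212875/1287919985751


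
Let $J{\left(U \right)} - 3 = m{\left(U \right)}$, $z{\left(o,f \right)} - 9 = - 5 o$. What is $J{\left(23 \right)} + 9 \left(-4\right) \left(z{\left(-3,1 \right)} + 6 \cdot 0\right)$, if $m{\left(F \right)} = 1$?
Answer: $-860$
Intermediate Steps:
$z{\left(o,f \right)} = 9 - 5 o$
$J{\left(U \right)} = 4$ ($J{\left(U \right)} = 3 + 1 = 4$)
$J{\left(23 \right)} + 9 \left(-4\right) \left(z{\left(-3,1 \right)} + 6 \cdot 0\right) = 4 + 9 \left(-4\right) \left(\left(9 - -15\right) + 6 \cdot 0\right) = 4 - 36 \left(\left(9 + 15\right) + 0\right) = 4 - 36 \left(24 + 0\right) = 4 - 864 = -860$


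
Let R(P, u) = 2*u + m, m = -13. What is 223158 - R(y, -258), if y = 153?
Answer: 223687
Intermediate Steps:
R(P, u) = -13 + 2*u (R(P, u) = 2*u - 13 = -13 + 2*u)
223158 - R(y, -258) = 223158 - (-13 + 2*(-258)) = 223158 - (-13 - 516) = 223158 - 1*(-529) = 223158 + 529 = 223687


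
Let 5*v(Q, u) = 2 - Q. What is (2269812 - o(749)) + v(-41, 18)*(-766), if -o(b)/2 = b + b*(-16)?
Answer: 11203772/5 ≈ 2.2408e+6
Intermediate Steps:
v(Q, u) = ⅖ - Q/5 (v(Q, u) = (2 - Q)/5 = ⅖ - Q/5)
o(b) = 30*b (o(b) = -2*(b + b*(-16)) = -2*(b - 16*b) = -(-30)*b = 30*b)
(2269812 - o(749)) + v(-41, 18)*(-766) = (2269812 - 30*749) + (⅖ - ⅕*(-41))*(-766) = (2269812 - 1*22470) + (⅖ + 41/5)*(-766) = (2269812 - 22470) + (43/5)*(-766) = 2247342 - 32938/5 = 11203772/5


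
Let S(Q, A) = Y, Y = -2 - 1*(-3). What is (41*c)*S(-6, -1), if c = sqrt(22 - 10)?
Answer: 82*sqrt(3) ≈ 142.03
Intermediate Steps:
Y = 1 (Y = -2 + 3 = 1)
S(Q, A) = 1
c = 2*sqrt(3) (c = sqrt(12) = 2*sqrt(3) ≈ 3.4641)
(41*c)*S(-6, -1) = (41*(2*sqrt(3)))*1 = (82*sqrt(3))*1 = 82*sqrt(3)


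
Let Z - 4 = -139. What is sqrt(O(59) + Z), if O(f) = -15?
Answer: 5*I*sqrt(6) ≈ 12.247*I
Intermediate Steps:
Z = -135 (Z = 4 - 139 = -135)
sqrt(O(59) + Z) = sqrt(-15 - 135) = sqrt(-150) = 5*I*sqrt(6)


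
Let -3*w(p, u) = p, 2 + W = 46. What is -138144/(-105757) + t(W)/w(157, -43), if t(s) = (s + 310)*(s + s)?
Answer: -9861937584/16603849 ≈ -593.96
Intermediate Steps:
W = 44 (W = -2 + 46 = 44)
w(p, u) = -p/3
t(s) = 2*s*(310 + s) (t(s) = (310 + s)*(2*s) = 2*s*(310 + s))
-138144/(-105757) + t(W)/w(157, -43) = -138144/(-105757) + (2*44*(310 + 44))/((-⅓*157)) = -138144*(-1/105757) + (2*44*354)/(-157/3) = 138144/105757 + 31152*(-3/157) = 138144/105757 - 93456/157 = -9861937584/16603849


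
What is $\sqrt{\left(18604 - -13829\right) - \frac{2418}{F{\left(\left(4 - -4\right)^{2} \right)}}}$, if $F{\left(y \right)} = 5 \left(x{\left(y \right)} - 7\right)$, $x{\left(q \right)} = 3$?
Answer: $\frac{9 \sqrt{40190}}{10} \approx 180.43$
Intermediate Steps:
$F{\left(y \right)} = -20$ ($F{\left(y \right)} = 5 \left(3 - 7\right) = 5 \left(-4\right) = -20$)
$\sqrt{\left(18604 - -13829\right) - \frac{2418}{F{\left(\left(4 - -4\right)^{2} \right)}}} = \sqrt{\left(18604 - -13829\right) - \frac{2418}{-20}} = \sqrt{\left(18604 + 13829\right) - - \frac{1209}{10}} = \sqrt{32433 + \frac{1209}{10}} = \sqrt{\frac{325539}{10}} = \frac{9 \sqrt{40190}}{10}$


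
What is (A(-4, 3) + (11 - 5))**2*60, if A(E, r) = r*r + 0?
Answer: 13500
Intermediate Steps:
A(E, r) = r**2 (A(E, r) = r**2 + 0 = r**2)
(A(-4, 3) + (11 - 5))**2*60 = (3**2 + (11 - 5))**2*60 = (9 + 6)**2*60 = 15**2*60 = 225*60 = 13500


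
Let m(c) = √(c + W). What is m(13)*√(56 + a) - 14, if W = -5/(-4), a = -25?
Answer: -14 + √1767/2 ≈ 7.0179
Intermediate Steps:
W = 5/4 (W = -5*(-¼) = 5/4 ≈ 1.2500)
m(c) = √(5/4 + c) (m(c) = √(c + 5/4) = √(5/4 + c))
m(13)*√(56 + a) - 14 = (√(5 + 4*13)/2)*√(56 - 25) - 14 = (√(5 + 52)/2)*√31 - 14 = (√57/2)*√31 - 14 = √1767/2 - 14 = -14 + √1767/2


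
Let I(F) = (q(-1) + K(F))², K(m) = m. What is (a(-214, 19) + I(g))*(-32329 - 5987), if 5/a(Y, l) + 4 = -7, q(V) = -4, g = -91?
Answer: -3803629320/11 ≈ -3.4578e+8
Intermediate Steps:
I(F) = (-4 + F)²
a(Y, l) = -5/11 (a(Y, l) = 5/(-4 - 7) = 5/(-11) = 5*(-1/11) = -5/11)
(a(-214, 19) + I(g))*(-32329 - 5987) = (-5/11 + (-4 - 91)²)*(-32329 - 5987) = (-5/11 + (-95)²)*(-38316) = (-5/11 + 9025)*(-38316) = (99270/11)*(-38316) = -3803629320/11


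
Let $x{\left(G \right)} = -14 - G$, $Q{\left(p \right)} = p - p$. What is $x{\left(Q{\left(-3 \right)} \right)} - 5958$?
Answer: $-5972$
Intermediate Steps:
$Q{\left(p \right)} = 0$
$x{\left(Q{\left(-3 \right)} \right)} - 5958 = \left(-14 - 0\right) - 5958 = \left(-14 + 0\right) - 5958 = -14 - 5958 = -5972$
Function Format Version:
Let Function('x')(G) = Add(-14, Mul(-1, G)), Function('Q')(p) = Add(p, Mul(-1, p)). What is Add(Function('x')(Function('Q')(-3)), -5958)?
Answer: -5972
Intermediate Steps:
Function('Q')(p) = 0
Add(Function('x')(Function('Q')(-3)), -5958) = Add(Add(-14, Mul(-1, 0)), -5958) = Add(Add(-14, 0), -5958) = Add(-14, -5958) = -5972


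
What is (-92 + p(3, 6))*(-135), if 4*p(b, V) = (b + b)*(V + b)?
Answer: 21195/2 ≈ 10598.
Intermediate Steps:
p(b, V) = b*(V + b)/2 (p(b, V) = ((b + b)*(V + b))/4 = ((2*b)*(V + b))/4 = (2*b*(V + b))/4 = b*(V + b)/2)
(-92 + p(3, 6))*(-135) = (-92 + (½)*3*(6 + 3))*(-135) = (-92 + (½)*3*9)*(-135) = (-92 + 27/2)*(-135) = -157/2*(-135) = 21195/2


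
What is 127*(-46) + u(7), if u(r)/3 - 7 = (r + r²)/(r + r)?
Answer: -5809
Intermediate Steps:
u(r) = 21 + 3*(r + r²)/(2*r) (u(r) = 21 + 3*((r + r²)/(r + r)) = 21 + 3*((r + r²)/((2*r))) = 21 + 3*((r + r²)*(1/(2*r))) = 21 + 3*((r + r²)/(2*r)) = 21 + 3*(r + r²)/(2*r))
127*(-46) + u(7) = 127*(-46) + (45/2 + (3/2)*7) = -5842 + (45/2 + 21/2) = -5842 + 33 = -5809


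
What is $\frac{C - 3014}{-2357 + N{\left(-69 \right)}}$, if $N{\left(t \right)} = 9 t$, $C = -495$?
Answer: $\frac{3509}{2978} \approx 1.1783$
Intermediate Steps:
$\frac{C - 3014}{-2357 + N{\left(-69 \right)}} = \frac{-495 - 3014}{-2357 + 9 \left(-69\right)} = - \frac{3509}{-2357 - 621} = - \frac{3509}{-2978} = \left(-3509\right) \left(- \frac{1}{2978}\right) = \frac{3509}{2978}$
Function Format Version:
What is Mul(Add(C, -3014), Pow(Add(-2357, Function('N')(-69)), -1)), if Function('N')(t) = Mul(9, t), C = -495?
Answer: Rational(3509, 2978) ≈ 1.1783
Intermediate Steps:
Mul(Add(C, -3014), Pow(Add(-2357, Function('N')(-69)), -1)) = Mul(Add(-495, -3014), Pow(Add(-2357, Mul(9, -69)), -1)) = Mul(-3509, Pow(Add(-2357, -621), -1)) = Mul(-3509, Pow(-2978, -1)) = Mul(-3509, Rational(-1, 2978)) = Rational(3509, 2978)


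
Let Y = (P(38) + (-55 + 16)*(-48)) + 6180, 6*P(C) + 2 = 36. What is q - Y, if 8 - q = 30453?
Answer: -115508/3 ≈ -38503.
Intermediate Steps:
P(C) = 17/3 (P(C) = -⅓ + (⅙)*36 = -⅓ + 6 = 17/3)
Y = 24173/3 (Y = (17/3 + (-55 + 16)*(-48)) + 6180 = (17/3 - 39*(-48)) + 6180 = (17/3 + 1872) + 6180 = 5633/3 + 6180 = 24173/3 ≈ 8057.7)
q = -30445 (q = 8 - 1*30453 = 8 - 30453 = -30445)
q - Y = -30445 - 1*24173/3 = -30445 - 24173/3 = -115508/3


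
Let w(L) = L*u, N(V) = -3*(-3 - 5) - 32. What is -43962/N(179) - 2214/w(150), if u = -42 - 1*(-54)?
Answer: 274701/50 ≈ 5494.0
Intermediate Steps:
u = 12 (u = -42 + 54 = 12)
N(V) = -8 (N(V) = -3*(-8) - 32 = 24 - 32 = -8)
w(L) = 12*L (w(L) = L*12 = 12*L)
-43962/N(179) - 2214/w(150) = -43962/(-8) - 2214/(12*150) = -43962*(-1/8) - 2214/1800 = 21981/4 - 2214*1/1800 = 21981/4 - 123/100 = 274701/50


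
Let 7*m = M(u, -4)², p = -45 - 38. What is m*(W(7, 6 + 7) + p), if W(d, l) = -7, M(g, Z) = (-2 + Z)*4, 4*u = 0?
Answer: -51840/7 ≈ -7405.7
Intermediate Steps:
u = 0 (u = (¼)*0 = 0)
M(g, Z) = -8 + 4*Z
p = -83
m = 576/7 (m = (-8 + 4*(-4))²/7 = (-8 - 16)²/7 = (⅐)*(-24)² = (⅐)*576 = 576/7 ≈ 82.286)
m*(W(7, 6 + 7) + p) = 576*(-7 - 83)/7 = (576/7)*(-90) = -51840/7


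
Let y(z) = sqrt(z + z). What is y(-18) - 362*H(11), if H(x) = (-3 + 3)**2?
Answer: 6*I ≈ 6.0*I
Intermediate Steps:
y(z) = sqrt(2)*sqrt(z) (y(z) = sqrt(2*z) = sqrt(2)*sqrt(z))
H(x) = 0 (H(x) = 0**2 = 0)
y(-18) - 362*H(11) = sqrt(2)*sqrt(-18) - 362*0 = sqrt(2)*(3*I*sqrt(2)) + 0 = 6*I + 0 = 6*I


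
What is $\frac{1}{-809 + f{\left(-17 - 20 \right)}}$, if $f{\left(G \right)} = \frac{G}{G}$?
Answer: $- \frac{1}{808} \approx -0.0012376$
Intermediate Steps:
$f{\left(G \right)} = 1$
$\frac{1}{-809 + f{\left(-17 - 20 \right)}} = \frac{1}{-809 + 1} = \frac{1}{-808} = - \frac{1}{808}$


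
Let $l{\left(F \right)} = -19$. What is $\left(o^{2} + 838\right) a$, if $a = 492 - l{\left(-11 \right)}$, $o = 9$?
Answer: $469609$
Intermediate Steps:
$a = 511$ ($a = 492 - -19 = 492 + 19 = 511$)
$\left(o^{2} + 838\right) a = \left(9^{2} + 838\right) 511 = \left(81 + 838\right) 511 = 919 \cdot 511 = 469609$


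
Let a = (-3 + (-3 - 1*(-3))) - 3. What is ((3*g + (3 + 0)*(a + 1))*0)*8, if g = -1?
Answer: 0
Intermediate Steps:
a = -6 (a = (-3 + (-3 + 3)) - 3 = (-3 + 0) - 3 = -3 - 3 = -6)
((3*g + (3 + 0)*(a + 1))*0)*8 = ((3*(-1) + (3 + 0)*(-6 + 1))*0)*8 = ((-3 + 3*(-5))*0)*8 = ((-3 - 15)*0)*8 = -18*0*8 = 0*8 = 0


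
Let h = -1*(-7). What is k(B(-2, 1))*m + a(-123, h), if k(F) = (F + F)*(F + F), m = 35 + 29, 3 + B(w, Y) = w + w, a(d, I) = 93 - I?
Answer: 12630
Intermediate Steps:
h = 7
B(w, Y) = -3 + 2*w (B(w, Y) = -3 + (w + w) = -3 + 2*w)
m = 64
k(F) = 4*F² (k(F) = (2*F)*(2*F) = 4*F²)
k(B(-2, 1))*m + a(-123, h) = (4*(-3 + 2*(-2))²)*64 + (93 - 1*7) = (4*(-3 - 4)²)*64 + (93 - 7) = (4*(-7)²)*64 + 86 = (4*49)*64 + 86 = 196*64 + 86 = 12544 + 86 = 12630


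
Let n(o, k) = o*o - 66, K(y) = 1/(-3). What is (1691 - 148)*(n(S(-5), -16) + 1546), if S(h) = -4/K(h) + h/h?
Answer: 2544407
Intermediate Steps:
K(y) = -1/3
S(h) = 13 (S(h) = -4/(-1/3) + h/h = -4*(-3) + 1 = 12 + 1 = 13)
n(o, k) = -66 + o**2 (n(o, k) = o**2 - 66 = -66 + o**2)
(1691 - 148)*(n(S(-5), -16) + 1546) = (1691 - 148)*((-66 + 13**2) + 1546) = 1543*((-66 + 169) + 1546) = 1543*(103 + 1546) = 1543*1649 = 2544407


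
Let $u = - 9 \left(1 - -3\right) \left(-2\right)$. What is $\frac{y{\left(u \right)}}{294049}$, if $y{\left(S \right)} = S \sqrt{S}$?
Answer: $\frac{432 \sqrt{2}}{294049} \approx 0.0020777$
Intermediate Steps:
$u = 72$ ($u = - 9 \left(1 + 3\right) \left(-2\right) = \left(-9\right) 4 \left(-2\right) = \left(-36\right) \left(-2\right) = 72$)
$y{\left(S \right)} = S^{\frac{3}{2}}$
$\frac{y{\left(u \right)}}{294049} = \frac{72^{\frac{3}{2}}}{294049} = 432 \sqrt{2} \cdot \frac{1}{294049} = \frac{432 \sqrt{2}}{294049}$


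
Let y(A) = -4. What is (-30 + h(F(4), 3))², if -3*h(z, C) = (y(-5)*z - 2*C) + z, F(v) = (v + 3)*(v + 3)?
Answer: 441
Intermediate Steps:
F(v) = (3 + v)² (F(v) = (3 + v)*(3 + v) = (3 + v)²)
h(z, C) = z + 2*C/3 (h(z, C) = -((-4*z - 2*C) + z)/3 = -(-3*z - 2*C)/3 = z + 2*C/3)
(-30 + h(F(4), 3))² = (-30 + ((3 + 4)² + (⅔)*3))² = (-30 + (7² + 2))² = (-30 + (49 + 2))² = (-30 + 51)² = 21² = 441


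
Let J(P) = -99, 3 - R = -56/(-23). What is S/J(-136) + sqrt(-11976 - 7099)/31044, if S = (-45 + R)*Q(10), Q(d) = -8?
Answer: -8176/2277 + 5*I*sqrt(763)/31044 ≈ -3.5907 + 0.0044489*I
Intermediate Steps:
R = 13/23 (R = 3 - (-56)/(-23) = 3 - (-56)*(-1)/23 = 3 - 1*56/23 = 3 - 56/23 = 13/23 ≈ 0.56522)
S = 8176/23 (S = (-45 + 13/23)*(-8) = -1022/23*(-8) = 8176/23 ≈ 355.48)
S/J(-136) + sqrt(-11976 - 7099)/31044 = (8176/23)/(-99) + sqrt(-11976 - 7099)/31044 = (8176/23)*(-1/99) + sqrt(-19075)*(1/31044) = -8176/2277 + (5*I*sqrt(763))*(1/31044) = -8176/2277 + 5*I*sqrt(763)/31044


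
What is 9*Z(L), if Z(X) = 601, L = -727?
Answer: 5409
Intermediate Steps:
9*Z(L) = 9*601 = 5409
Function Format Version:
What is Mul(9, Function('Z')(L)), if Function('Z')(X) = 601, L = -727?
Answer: 5409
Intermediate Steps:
Mul(9, Function('Z')(L)) = Mul(9, 601) = 5409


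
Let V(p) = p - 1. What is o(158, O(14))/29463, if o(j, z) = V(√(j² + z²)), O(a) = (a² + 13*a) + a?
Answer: -1/29463 + 2*√44657/29463 ≈ 0.014311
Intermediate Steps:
V(p) = -1 + p
O(a) = a² + 14*a
o(j, z) = -1 + √(j² + z²)
o(158, O(14))/29463 = (-1 + √(158² + (14*(14 + 14))²))/29463 = (-1 + √(24964 + (14*28)²))*(1/29463) = (-1 + √(24964 + 392²))*(1/29463) = (-1 + √(24964 + 153664))*(1/29463) = (-1 + √178628)*(1/29463) = (-1 + 2*√44657)*(1/29463) = -1/29463 + 2*√44657/29463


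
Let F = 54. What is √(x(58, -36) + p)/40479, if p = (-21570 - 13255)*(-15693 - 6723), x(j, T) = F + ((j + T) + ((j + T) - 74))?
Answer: 2*√195159306/40479 ≈ 0.69023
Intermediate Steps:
x(j, T) = -20 + 2*T + 2*j (x(j, T) = 54 + ((j + T) + ((j + T) - 74)) = 54 + ((T + j) + ((T + j) - 74)) = 54 + ((T + j) + (-74 + T + j)) = 54 + (-74 + 2*T + 2*j) = -20 + 2*T + 2*j)
p = 780637200 (p = -34825*(-22416) = 780637200)
√(x(58, -36) + p)/40479 = √((-20 + 2*(-36) + 2*58) + 780637200)/40479 = √((-20 - 72 + 116) + 780637200)*(1/40479) = √(24 + 780637200)*(1/40479) = √780637224*(1/40479) = (2*√195159306)*(1/40479) = 2*√195159306/40479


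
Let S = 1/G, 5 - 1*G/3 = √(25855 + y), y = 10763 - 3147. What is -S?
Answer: 5/100338 + √3719/33446 ≈ 0.0018732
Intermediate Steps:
y = 7616
G = 15 - 9*√3719 (G = 15 - 3*√(25855 + 7616) = 15 - 9*√3719 ≈ -533.85)
S = 1/(15 - 9*√3719) ≈ -0.0018732
-S = -(-5/100338 - √3719/33446) = 5/100338 + √3719/33446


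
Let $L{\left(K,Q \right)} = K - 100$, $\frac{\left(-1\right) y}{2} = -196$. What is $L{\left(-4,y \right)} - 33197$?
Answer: $-33301$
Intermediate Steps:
$y = 392$ ($y = \left(-2\right) \left(-196\right) = 392$)
$L{\left(K,Q \right)} = -100 + K$
$L{\left(-4,y \right)} - 33197 = \left(-100 - 4\right) - 33197 = -104 - 33197 = -33301$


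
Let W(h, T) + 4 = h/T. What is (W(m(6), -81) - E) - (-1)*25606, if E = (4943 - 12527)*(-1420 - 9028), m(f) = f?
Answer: -2138724812/27 ≈ -7.9212e+7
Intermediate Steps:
W(h, T) = -4 + h/T
E = 79237632 (E = -7584*(-10448) = 79237632)
(W(m(6), -81) - E) - (-1)*25606 = ((-4 + 6/(-81)) - 1*79237632) - (-1)*25606 = ((-4 + 6*(-1/81)) - 79237632) - 1*(-25606) = ((-4 - 2/27) - 79237632) + 25606 = (-110/27 - 79237632) + 25606 = -2139416174/27 + 25606 = -2138724812/27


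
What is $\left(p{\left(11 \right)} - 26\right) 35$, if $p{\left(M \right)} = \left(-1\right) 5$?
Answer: $-1085$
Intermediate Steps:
$p{\left(M \right)} = -5$
$\left(p{\left(11 \right)} - 26\right) 35 = \left(-5 - 26\right) 35 = \left(-31\right) 35 = -1085$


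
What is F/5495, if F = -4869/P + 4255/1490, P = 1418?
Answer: -8723/82928185 ≈ -0.00010519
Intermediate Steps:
F = -61061/105641 (F = -4869/1418 + 4255/1490 = -4869*1/1418 + 4255*(1/1490) = -4869/1418 + 851/298 = -61061/105641 ≈ -0.57800)
F/5495 = -61061/105641/5495 = -61061/105641*1/5495 = -8723/82928185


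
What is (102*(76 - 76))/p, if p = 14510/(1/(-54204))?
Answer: 0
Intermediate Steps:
p = -786500040 (p = 14510/(-1/54204) = 14510*(-54204) = -786500040)
(102*(76 - 76))/p = (102*(76 - 76))/(-786500040) = (102*0)*(-1/786500040) = 0*(-1/786500040) = 0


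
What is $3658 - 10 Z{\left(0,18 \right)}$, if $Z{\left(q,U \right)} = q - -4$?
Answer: $3618$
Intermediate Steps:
$Z{\left(q,U \right)} = 4 + q$ ($Z{\left(q,U \right)} = q + 4 = 4 + q$)
$3658 - 10 Z{\left(0,18 \right)} = 3658 - 10 \left(4 + 0\right) = 3658 - 10 \cdot 4 = 3658 - 40 = 3618$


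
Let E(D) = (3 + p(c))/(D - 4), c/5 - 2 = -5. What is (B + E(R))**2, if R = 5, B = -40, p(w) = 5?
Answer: 1024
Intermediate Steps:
c = -15 (c = 10 + 5*(-5) = 10 - 25 = -15)
E(D) = 8/(-4 + D) (E(D) = (3 + 5)/(D - 4) = 8/(-4 + D))
(B + E(R))**2 = (-40 + 8/(-4 + 5))**2 = (-40 + 8/1)**2 = (-40 + 8*1)**2 = (-40 + 8)**2 = (-32)**2 = 1024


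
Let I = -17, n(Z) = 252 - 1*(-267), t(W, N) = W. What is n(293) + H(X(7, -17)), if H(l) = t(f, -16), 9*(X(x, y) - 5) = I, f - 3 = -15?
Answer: 507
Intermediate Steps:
f = -12 (f = 3 - 15 = -12)
n(Z) = 519 (n(Z) = 252 + 267 = 519)
X(x, y) = 28/9 (X(x, y) = 5 + (⅑)*(-17) = 5 - 17/9 = 28/9)
H(l) = -12
n(293) + H(X(7, -17)) = 519 - 12 = 507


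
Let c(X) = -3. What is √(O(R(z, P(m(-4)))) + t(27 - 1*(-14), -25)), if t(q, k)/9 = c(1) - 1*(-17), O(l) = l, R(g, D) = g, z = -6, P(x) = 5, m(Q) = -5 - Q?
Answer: 2*√30 ≈ 10.954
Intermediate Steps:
t(q, k) = 126 (t(q, k) = 9*(-3 - 1*(-17)) = 9*(-3 + 17) = 9*14 = 126)
√(O(R(z, P(m(-4)))) + t(27 - 1*(-14), -25)) = √(-6 + 126) = √120 = 2*√30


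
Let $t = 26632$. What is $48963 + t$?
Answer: $75595$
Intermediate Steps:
$48963 + t = 48963 + 26632 = 75595$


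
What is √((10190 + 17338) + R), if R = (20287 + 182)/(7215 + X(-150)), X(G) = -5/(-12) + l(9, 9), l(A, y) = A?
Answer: 2*√51728207502669/86693 ≈ 165.92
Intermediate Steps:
X(G) = 113/12 (X(G) = -5/(-12) + 9 = -5*(-1/12) + 9 = 5/12 + 9 = 113/12)
R = 245628/86693 (R = (20287 + 182)/(7215 + 113/12) = 20469/(86693/12) = 20469*(12/86693) = 245628/86693 ≈ 2.8333)
√((10190 + 17338) + R) = √((10190 + 17338) + 245628/86693) = √(27528 + 245628/86693) = √(2386730532/86693) = 2*√51728207502669/86693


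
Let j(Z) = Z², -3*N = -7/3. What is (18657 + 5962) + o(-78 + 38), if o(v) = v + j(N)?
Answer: 1990948/81 ≈ 24580.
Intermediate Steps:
N = 7/9 (N = -(-7)/(3*3) = -⅓*(-7/3) = 7/9 ≈ 0.77778)
o(v) = 49/81 + v (o(v) = v + (7/9)² = v + 49/81 = 49/81 + v)
(18657 + 5962) + o(-78 + 38) = (18657 + 5962) + (49/81 + (-78 + 38)) = 24619 + (49/81 - 40) = 24619 - 3191/81 = 1990948/81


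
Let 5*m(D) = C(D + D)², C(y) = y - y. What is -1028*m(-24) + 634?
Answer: 634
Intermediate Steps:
C(y) = 0
m(D) = 0 (m(D) = (⅕)*0² = (⅕)*0 = 0)
-1028*m(-24) + 634 = -1028*0 + 634 = 0 + 634 = 634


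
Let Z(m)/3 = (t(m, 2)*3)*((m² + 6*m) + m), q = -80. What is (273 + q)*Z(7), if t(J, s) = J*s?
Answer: 2383164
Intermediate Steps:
Z(m) = 18*m*(m² + 7*m) (Z(m) = 3*(((m*2)*3)*((m² + 6*m) + m)) = 3*(((2*m)*3)*(m² + 7*m)) = 3*((6*m)*(m² + 7*m)) = 3*(6*m*(m² + 7*m)) = 18*m*(m² + 7*m))
(273 + q)*Z(7) = (273 - 80)*(18*7²*(7 + 7)) = 193*(18*49*14) = 193*12348 = 2383164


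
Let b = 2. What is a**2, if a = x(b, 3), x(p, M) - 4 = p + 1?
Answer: 49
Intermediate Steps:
x(p, M) = 5 + p (x(p, M) = 4 + (p + 1) = 4 + (1 + p) = 5 + p)
a = 7 (a = 5 + 2 = 7)
a**2 = 7**2 = 49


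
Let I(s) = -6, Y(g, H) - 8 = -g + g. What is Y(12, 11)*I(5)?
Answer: -48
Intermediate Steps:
Y(g, H) = 8 (Y(g, H) = 8 + (-g + g) = 8 + 0 = 8)
Y(12, 11)*I(5) = 8*(-6) = -48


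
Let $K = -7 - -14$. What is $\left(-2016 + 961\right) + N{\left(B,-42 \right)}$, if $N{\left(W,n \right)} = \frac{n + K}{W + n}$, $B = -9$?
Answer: $- \frac{53770}{51} \approx -1054.3$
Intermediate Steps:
$K = 7$ ($K = -7 + 14 = 7$)
$N{\left(W,n \right)} = \frac{7 + n}{W + n}$ ($N{\left(W,n \right)} = \frac{n + 7}{W + n} = \frac{7 + n}{W + n}$)
$\left(-2016 + 961\right) + N{\left(B,-42 \right)} = \left(-2016 + 961\right) + \frac{7 - 42}{-9 - 42} = -1055 + \frac{1}{-51} \left(-35\right) = -1055 - - \frac{35}{51} = -1055 + \frac{35}{51} = - \frac{53770}{51}$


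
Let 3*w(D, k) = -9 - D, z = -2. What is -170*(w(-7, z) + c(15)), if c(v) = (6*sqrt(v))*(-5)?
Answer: 340/3 + 5100*sqrt(15) ≈ 19866.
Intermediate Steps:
w(D, k) = -3 - D/3 (w(D, k) = (-9 - D)/3 = -3 - D/3)
c(v) = -30*sqrt(v)
-170*(w(-7, z) + c(15)) = -170*((-3 - 1/3*(-7)) - 30*sqrt(15)) = -170*((-3 + 7/3) - 30*sqrt(15)) = -170*(-2/3 - 30*sqrt(15)) = 340/3 + 5100*sqrt(15)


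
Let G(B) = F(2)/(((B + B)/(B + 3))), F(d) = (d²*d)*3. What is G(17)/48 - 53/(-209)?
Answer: 1946/3553 ≈ 0.54771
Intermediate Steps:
F(d) = 3*d³ (F(d) = d³*3 = 3*d³)
G(B) = 12*(3 + B)/B (G(B) = (3*2³)/(((B + B)/(B + 3))) = (3*8)/(((2*B)/(3 + B))) = 24/((2*B/(3 + B))) = 24*((3 + B)/(2*B)) = 12*(3 + B)/B)
G(17)/48 - 53/(-209) = (12 + 36/17)/48 - 53/(-209) = (12 + 36*(1/17))*(1/48) - 53*(-1/209) = (12 + 36/17)*(1/48) + 53/209 = (240/17)*(1/48) + 53/209 = 5/17 + 53/209 = 1946/3553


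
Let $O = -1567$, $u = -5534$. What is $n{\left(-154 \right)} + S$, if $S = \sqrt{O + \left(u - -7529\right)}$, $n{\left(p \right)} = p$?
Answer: $-154 + 2 \sqrt{107} \approx -133.31$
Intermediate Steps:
$S = 2 \sqrt{107}$ ($S = \sqrt{-1567 - -1995} = \sqrt{-1567 + \left(-5534 + 7529\right)} = \sqrt{-1567 + 1995} = \sqrt{428} = 2 \sqrt{107} \approx 20.688$)
$n{\left(-154 \right)} + S = -154 + 2 \sqrt{107}$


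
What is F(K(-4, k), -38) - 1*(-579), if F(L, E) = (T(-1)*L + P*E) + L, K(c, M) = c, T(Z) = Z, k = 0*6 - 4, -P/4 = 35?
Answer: 5899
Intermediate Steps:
P = -140 (P = -4*35 = -140)
k = -4 (k = 0 - 4 = -4)
F(L, E) = -140*E (F(L, E) = (-L - 140*E) + L = -140*E)
F(K(-4, k), -38) - 1*(-579) = -140*(-38) - 1*(-579) = 5320 + 579 = 5899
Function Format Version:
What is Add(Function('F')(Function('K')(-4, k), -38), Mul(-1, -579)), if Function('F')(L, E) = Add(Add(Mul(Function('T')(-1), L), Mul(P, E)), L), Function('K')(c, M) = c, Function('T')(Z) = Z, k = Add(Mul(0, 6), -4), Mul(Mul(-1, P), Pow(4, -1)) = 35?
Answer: 5899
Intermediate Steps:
P = -140 (P = Mul(-4, 35) = -140)
k = -4 (k = Add(0, -4) = -4)
Function('F')(L, E) = Mul(-140, E) (Function('F')(L, E) = Add(Add(Mul(-1, L), Mul(-140, E)), L) = Mul(-140, E))
Add(Function('F')(Function('K')(-4, k), -38), Mul(-1, -579)) = Add(Mul(-140, -38), Mul(-1, -579)) = Add(5320, 579) = 5899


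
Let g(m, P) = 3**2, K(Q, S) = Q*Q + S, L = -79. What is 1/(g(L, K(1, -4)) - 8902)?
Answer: -1/8893 ≈ -0.00011245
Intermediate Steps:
K(Q, S) = S + Q**2 (K(Q, S) = Q**2 + S = S + Q**2)
g(m, P) = 9
1/(g(L, K(1, -4)) - 8902) = 1/(9 - 8902) = 1/(-8893) = -1/8893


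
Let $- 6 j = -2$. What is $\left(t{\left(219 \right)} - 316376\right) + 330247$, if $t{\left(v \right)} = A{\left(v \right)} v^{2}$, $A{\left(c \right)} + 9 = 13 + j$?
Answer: $221702$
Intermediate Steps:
$j = \frac{1}{3}$ ($j = \left(- \frac{1}{6}\right) \left(-2\right) = \frac{1}{3} \approx 0.33333$)
$A{\left(c \right)} = \frac{13}{3}$ ($A{\left(c \right)} = -9 + \left(13 + \frac{1}{3}\right) = -9 + \frac{40}{3} = \frac{13}{3}$)
$t{\left(v \right)} = \frac{13 v^{2}}{3}$
$\left(t{\left(219 \right)} - 316376\right) + 330247 = \left(\frac{13 \cdot 219^{2}}{3} - 316376\right) + 330247 = \left(\frac{13}{3} \cdot 47961 - 316376\right) + 330247 = \left(207831 - 316376\right) + 330247 = -108545 + 330247 = 221702$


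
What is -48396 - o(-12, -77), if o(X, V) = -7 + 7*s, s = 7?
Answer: -48438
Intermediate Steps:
o(X, V) = 42 (o(X, V) = -7 + 7*7 = -7 + 49 = 42)
-48396 - o(-12, -77) = -48396 - 1*42 = -48396 - 42 = -48438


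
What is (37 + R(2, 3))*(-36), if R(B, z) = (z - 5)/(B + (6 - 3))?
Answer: -6588/5 ≈ -1317.6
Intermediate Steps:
R(B, z) = (-5 + z)/(3 + B) (R(B, z) = (-5 + z)/(B + 3) = (-5 + z)/(3 + B))
(37 + R(2, 3))*(-36) = (37 + (-5 + 3)/(3 + 2))*(-36) = (37 - 2/5)*(-36) = (37 + (⅕)*(-2))*(-36) = (37 - ⅖)*(-36) = (183/5)*(-36) = -6588/5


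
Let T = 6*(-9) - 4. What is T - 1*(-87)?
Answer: 29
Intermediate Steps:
T = -58 (T = -54 - 4 = -58)
T - 1*(-87) = -58 - 1*(-87) = -58 + 87 = 29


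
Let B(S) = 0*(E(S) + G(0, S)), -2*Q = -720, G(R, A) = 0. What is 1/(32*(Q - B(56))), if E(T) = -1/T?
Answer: 1/11520 ≈ 8.6806e-5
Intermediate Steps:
Q = 360 (Q = -½*(-720) = 360)
B(S) = 0 (B(S) = 0*(-1/S + 0) = 0*(-1/S) = 0)
1/(32*(Q - B(56))) = 1/(32*(360 - 1*0)) = 1/(32*(360 + 0)) = 1/(32*360) = 1/11520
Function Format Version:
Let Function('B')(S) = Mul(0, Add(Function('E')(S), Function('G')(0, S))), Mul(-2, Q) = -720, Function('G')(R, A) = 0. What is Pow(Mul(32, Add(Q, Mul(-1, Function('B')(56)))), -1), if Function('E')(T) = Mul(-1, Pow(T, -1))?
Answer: Rational(1, 11520) ≈ 8.6806e-5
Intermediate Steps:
Q = 360 (Q = Mul(Rational(-1, 2), -720) = 360)
Function('B')(S) = 0 (Function('B')(S) = Mul(0, Add(Mul(-1, Pow(S, -1)), 0)) = Mul(0, Mul(-1, Pow(S, -1))) = 0)
Pow(Mul(32, Add(Q, Mul(-1, Function('B')(56)))), -1) = Pow(Mul(32, Add(360, Mul(-1, 0))), -1) = Pow(Mul(32, Add(360, 0)), -1) = Pow(Mul(32, 360), -1) = Pow(11520, -1) = Rational(1, 11520)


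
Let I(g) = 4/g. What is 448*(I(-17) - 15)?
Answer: -116032/17 ≈ -6825.4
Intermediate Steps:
448*(I(-17) - 15) = 448*(4/(-17) - 15) = 448*(4*(-1/17) - 15) = 448*(-4/17 - 15) = 448*(-259/17) = -116032/17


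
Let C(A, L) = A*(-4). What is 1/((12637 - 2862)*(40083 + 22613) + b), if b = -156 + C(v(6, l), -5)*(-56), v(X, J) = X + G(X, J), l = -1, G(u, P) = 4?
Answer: 1/612855484 ≈ 1.6317e-9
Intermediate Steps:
v(X, J) = 4 + X (v(X, J) = X + 4 = 4 + X)
C(A, L) = -4*A
b = 2084 (b = -156 - 4*(4 + 6)*(-56) = -156 - 4*10*(-56) = -156 - 40*(-56) = -156 + 2240 = 2084)
1/((12637 - 2862)*(40083 + 22613) + b) = 1/((12637 - 2862)*(40083 + 22613) + 2084) = 1/(9775*62696 + 2084) = 1/(612853400 + 2084) = 1/612855484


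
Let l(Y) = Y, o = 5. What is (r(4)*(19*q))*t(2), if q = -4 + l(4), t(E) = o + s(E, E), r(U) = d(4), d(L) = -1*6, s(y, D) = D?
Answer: 0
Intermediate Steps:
d(L) = -6
r(U) = -6
t(E) = 5 + E
q = 0 (q = -4 + 4 = 0)
(r(4)*(19*q))*t(2) = (-114*0)*(5 + 2) = -6*0*7 = 0*7 = 0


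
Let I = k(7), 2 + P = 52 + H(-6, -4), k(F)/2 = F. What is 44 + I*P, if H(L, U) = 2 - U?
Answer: 828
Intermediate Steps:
k(F) = 2*F
P = 56 (P = -2 + (52 + (2 - 1*(-4))) = -2 + (52 + (2 + 4)) = -2 + (52 + 6) = -2 + 58 = 56)
I = 14 (I = 2*7 = 14)
44 + I*P = 44 + 14*56 = 44 + 784 = 828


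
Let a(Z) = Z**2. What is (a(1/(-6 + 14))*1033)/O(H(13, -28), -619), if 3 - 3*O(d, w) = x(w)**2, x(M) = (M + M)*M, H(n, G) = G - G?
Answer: -3099/37583962091584 ≈ -8.2455e-11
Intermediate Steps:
H(n, G) = 0
x(M) = 2*M**2 (x(M) = (2*M)*M = 2*M**2)
O(d, w) = 1 - 4*w**4/3
(a(1/(-6 + 14))*1033)/O(H(13, -28), -619) = ((1/(-6 + 14))**2*1033)/(1 - 4/3*(-619)**4) = ((1/8)**2*1033)/(1 - 4/3*146812351921) = ((1/8)**2*1033)/(1 - 587249407684/3) = ((1/64)*1033)/(-587249407681/3) = (1033/64)*(-3/587249407681) = -3099/37583962091584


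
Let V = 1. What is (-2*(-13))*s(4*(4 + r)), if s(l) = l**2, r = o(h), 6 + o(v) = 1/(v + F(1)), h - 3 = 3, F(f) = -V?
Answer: 33696/25 ≈ 1347.8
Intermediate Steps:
F(f) = -1 (F(f) = -1*1 = -1)
h = 6 (h = 3 + 3 = 6)
o(v) = -6 + 1/(-1 + v) (o(v) = -6 + 1/(v - 1) = -6 + 1/(-1 + v))
r = -29/5 (r = (7 - 6*6)/(-1 + 6) = (7 - 36)/5 = (1/5)*(-29) = -29/5 ≈ -5.8000)
(-2*(-13))*s(4*(4 + r)) = (-2*(-13))*(4*(4 - 29/5))**2 = 26*(4*(-9/5))**2 = 26*(-36/5)**2 = 26*(1296/25) = 33696/25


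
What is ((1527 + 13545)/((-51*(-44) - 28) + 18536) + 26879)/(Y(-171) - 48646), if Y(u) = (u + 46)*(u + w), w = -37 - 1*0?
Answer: -34863005/29371862 ≈ -1.1870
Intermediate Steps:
w = -37 (w = -37 + 0 = -37)
Y(u) = (-37 + u)*(46 + u) (Y(u) = (u + 46)*(u - 37) = (46 + u)*(-37 + u) = (-37 + u)*(46 + u))
((1527 + 13545)/((-51*(-44) - 28) + 18536) + 26879)/(Y(-171) - 48646) = ((1527 + 13545)/((-51*(-44) - 28) + 18536) + 26879)/((-1702 + (-171)**2 + 9*(-171)) - 48646) = (15072/((2244 - 28) + 18536) + 26879)/((-1702 + 29241 - 1539) - 48646) = (15072/(2216 + 18536) + 26879)/(26000 - 48646) = (15072/20752 + 26879)/(-22646) = (15072*(1/20752) + 26879)*(-1/22646) = (942/1297 + 26879)*(-1/22646) = (34863005/1297)*(-1/22646) = -34863005/29371862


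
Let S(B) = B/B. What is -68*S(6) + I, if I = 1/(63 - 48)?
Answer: -1019/15 ≈ -67.933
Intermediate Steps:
S(B) = 1
I = 1/15 ≈ 0.066667
-68*S(6) + I = -68*1 + 1/15 = -68 + 1/15 = -1019/15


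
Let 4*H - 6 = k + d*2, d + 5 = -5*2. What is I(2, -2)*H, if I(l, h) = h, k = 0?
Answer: 12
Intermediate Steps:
d = -15 (d = -5 - 5*2 = -5 - 10 = -15)
H = -6 (H = 3/2 + (0 - 15*2)/4 = 3/2 + (0 - 30)/4 = 3/2 + (¼)*(-30) = 3/2 - 15/2 = -6)
I(2, -2)*H = -2*(-6) = 12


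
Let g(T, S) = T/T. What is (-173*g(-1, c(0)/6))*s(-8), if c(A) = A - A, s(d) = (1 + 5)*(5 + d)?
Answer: 3114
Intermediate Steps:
s(d) = 30 + 6*d (s(d) = 6*(5 + d) = 30 + 6*d)
c(A) = 0
g(T, S) = 1
(-173*g(-1, c(0)/6))*s(-8) = (-173*1)*(30 + 6*(-8)) = -173*(30 - 48) = -173*(-18) = 3114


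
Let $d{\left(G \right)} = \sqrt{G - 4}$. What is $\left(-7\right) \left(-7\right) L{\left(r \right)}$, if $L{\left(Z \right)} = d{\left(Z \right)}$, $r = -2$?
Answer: $49 i \sqrt{6} \approx 120.03 i$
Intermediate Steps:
$d{\left(G \right)} = \sqrt{-4 + G}$
$L{\left(Z \right)} = \sqrt{-4 + Z}$
$\left(-7\right) \left(-7\right) L{\left(r \right)} = \left(-7\right) \left(-7\right) \sqrt{-4 - 2} = 49 \sqrt{-6} = 49 i \sqrt{6}$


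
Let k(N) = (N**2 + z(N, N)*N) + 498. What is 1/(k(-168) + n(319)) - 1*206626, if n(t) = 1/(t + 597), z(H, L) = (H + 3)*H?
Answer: -875983903163298/4239466007 ≈ -2.0663e+5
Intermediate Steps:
z(H, L) = H*(3 + H) (z(H, L) = (3 + H)*H = H*(3 + H))
n(t) = 1/(597 + t)
k(N) = 498 + N**2 + N**2*(3 + N) (k(N) = (N**2 + (N*(3 + N))*N) + 498 = (N**2 + N**2*(3 + N)) + 498 = 498 + N**2 + N**2*(3 + N))
1/(k(-168) + n(319)) - 1*206626 = 1/((498 + (-168)**3 + 4*(-168)**2) + 1/(597 + 319)) - 1*206626 = 1/((498 - 4741632 + 4*28224) + 1/916) - 206626 = 1/((498 - 4741632 + 112896) + 1/916) - 206626 = 1/(-4628238 + 1/916) - 206626 = 1/(-4239466007/916) - 206626 = -916/4239466007 - 206626 = -875983903163298/4239466007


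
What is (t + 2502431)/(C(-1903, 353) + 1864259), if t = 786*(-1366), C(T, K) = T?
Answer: 1428755/1862356 ≈ 0.76718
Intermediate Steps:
t = -1073676
(t + 2502431)/(C(-1903, 353) + 1864259) = (-1073676 + 2502431)/(-1903 + 1864259) = 1428755/1862356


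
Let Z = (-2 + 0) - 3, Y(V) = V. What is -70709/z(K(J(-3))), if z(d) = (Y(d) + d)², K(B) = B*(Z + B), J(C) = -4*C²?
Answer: -70709/8714304 ≈ -0.0081141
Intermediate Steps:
Z = -5 (Z = -2 - 3 = -5)
K(B) = B*(-5 + B)
z(d) = 4*d² (z(d) = (d + d)² = (2*d)² = 4*d²)
-70709/z(K(J(-3))) = -70709*1/(5184*(-5 - 4*(-3)²)²) = -70709*1/(5184*(-5 - 4*9)²) = -70709*1/(5184*(-5 - 36)²) = -70709/(4*(-36*(-41))²) = -70709/(4*1476²) = -70709/(4*2178576) = -70709/8714304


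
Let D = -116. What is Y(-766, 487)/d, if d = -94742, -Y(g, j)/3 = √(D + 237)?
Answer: 33/94742 ≈ 0.00034831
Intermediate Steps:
Y(g, j) = -33 (Y(g, j) = -3*√(-116 + 237) = -3*√121 = -3*11 = -33)
Y(-766, 487)/d = -33/(-94742) = -33*(-1/94742) = 33/94742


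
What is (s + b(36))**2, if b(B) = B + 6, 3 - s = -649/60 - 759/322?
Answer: 596971489/176400 ≈ 3384.2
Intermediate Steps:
s = 6793/420 (s = 3 - (-649/60 - 759/322) = 3 - (-649*1/60 - 759*1/322) = 3 - (-649/60 - 33/14) = 3 - 1*(-5533/420) = 3 + 5533/420 = 6793/420 ≈ 16.174)
b(B) = 6 + B
(s + b(36))**2 = (6793/420 + (6 + 36))**2 = (6793/420 + 42)**2 = (24433/420)**2 = 596971489/176400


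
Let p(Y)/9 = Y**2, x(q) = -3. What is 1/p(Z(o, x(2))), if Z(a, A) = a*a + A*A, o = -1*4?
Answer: 1/5625 ≈ 0.00017778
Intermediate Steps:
o = -4
Z(a, A) = A**2 + a**2 (Z(a, A) = a**2 + A**2 = A**2 + a**2)
p(Y) = 9*Y**2
1/p(Z(o, x(2))) = 1/(9*((-3)**2 + (-4)**2)**2) = 1/(9*(9 + 16)**2) = 1/(9*25**2) = 1/(9*625) = 1/5625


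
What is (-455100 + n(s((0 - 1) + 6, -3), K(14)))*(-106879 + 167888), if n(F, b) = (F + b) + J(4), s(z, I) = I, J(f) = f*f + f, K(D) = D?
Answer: -27763304621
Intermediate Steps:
J(f) = f + f² (J(f) = f² + f = f + f²)
n(F, b) = 20 + F + b (n(F, b) = (F + b) + 4*(1 + 4) = (F + b) + 4*5 = (F + b) + 20 = 20 + F + b)
(-455100 + n(s((0 - 1) + 6, -3), K(14)))*(-106879 + 167888) = (-455100 + (20 - 3 + 14))*(-106879 + 167888) = (-455100 + 31)*61009 = -455069*61009 = -27763304621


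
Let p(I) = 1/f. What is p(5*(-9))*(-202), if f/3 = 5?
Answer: -202/15 ≈ -13.467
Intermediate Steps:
f = 15 (f = 3*5 = 15)
p(I) = 1/15
p(5*(-9))*(-202) = (1/15)*(-202) = -202/15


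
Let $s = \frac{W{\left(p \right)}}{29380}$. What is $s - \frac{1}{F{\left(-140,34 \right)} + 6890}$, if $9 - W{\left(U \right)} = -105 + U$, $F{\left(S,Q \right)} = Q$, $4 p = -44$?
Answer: $\frac{20903}{5085678} \approx 0.0041102$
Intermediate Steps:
$p = -11$ ($p = \frac{1}{4} \left(-44\right) = -11$)
$W{\left(U \right)} = 114 - U$ ($W{\left(U \right)} = 9 - \left(-105 + U\right) = 114 - U$)
$s = \frac{25}{5876}$ ($s = \frac{114 - -11}{29380} = \left(114 + 11\right) \frac{1}{29380} = 125 \cdot \frac{1}{29380} = \frac{25}{5876} \approx 0.0042546$)
$s - \frac{1}{F{\left(-140,34 \right)} + 6890} = \frac{25}{5876} - \frac{1}{34 + 6890} = \frac{25}{5876} - \frac{1}{6924} = \frac{20903}{5085678}$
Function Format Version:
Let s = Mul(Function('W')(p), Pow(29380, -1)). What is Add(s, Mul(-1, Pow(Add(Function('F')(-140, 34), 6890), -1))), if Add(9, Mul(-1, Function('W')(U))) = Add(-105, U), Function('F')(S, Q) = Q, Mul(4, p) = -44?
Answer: Rational(20903, 5085678) ≈ 0.0041102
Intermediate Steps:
p = -11 (p = Mul(Rational(1, 4), -44) = -11)
Function('W')(U) = Add(114, Mul(-1, U)) (Function('W')(U) = Add(9, Mul(-1, Add(-105, U))) = Add(9, Add(105, Mul(-1, U))) = Add(114, Mul(-1, U)))
s = Rational(25, 5876) (s = Mul(Add(114, Mul(-1, -11)), Pow(29380, -1)) = Mul(Add(114, 11), Rational(1, 29380)) = Mul(125, Rational(1, 29380)) = Rational(25, 5876) ≈ 0.0042546)
Add(s, Mul(-1, Pow(Add(Function('F')(-140, 34), 6890), -1))) = Add(Rational(25, 5876), Mul(-1, Pow(Add(34, 6890), -1))) = Add(Rational(25, 5876), Mul(-1, Pow(6924, -1))) = Add(Rational(25, 5876), Mul(-1, Rational(1, 6924))) = Add(Rational(25, 5876), Rational(-1, 6924)) = Rational(20903, 5085678)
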